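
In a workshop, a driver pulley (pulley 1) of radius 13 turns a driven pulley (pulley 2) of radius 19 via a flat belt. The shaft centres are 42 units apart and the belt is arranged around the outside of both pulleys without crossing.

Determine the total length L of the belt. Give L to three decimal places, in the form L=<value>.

open belt: β = asin((r2−r1)/C) = asin(6/42) = 8.2132°
wrap1 = π − 2β = 163.5736°
wrap2 = π + 2β = 196.4264°
tangent length = C·cosβ = 41.5692
L = r1·wrap1 + r2·wrap2 + 2·C·cosβ = 13·2.8549 + 19·3.4283 + 2·41.5692 = 185.3896

L=185.390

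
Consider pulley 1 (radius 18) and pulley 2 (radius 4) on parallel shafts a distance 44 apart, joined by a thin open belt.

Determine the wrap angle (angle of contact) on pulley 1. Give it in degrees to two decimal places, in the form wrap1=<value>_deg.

open belt: β = asin((r2−r1)/C) = asin(-14/44) = -18.5530°
wrap1 = π − 2β = 217.1060°
wrap2 = π + 2β = 142.8940°

wrap1=217.11_deg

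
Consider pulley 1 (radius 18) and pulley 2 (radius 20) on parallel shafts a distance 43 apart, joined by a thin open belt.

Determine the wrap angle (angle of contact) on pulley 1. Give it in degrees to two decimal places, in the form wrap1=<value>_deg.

wrap1=174.67_deg

open belt: β = asin((r2−r1)/C) = asin(2/43) = 2.6659°
wrap1 = π − 2β = 174.6682°
wrap2 = π + 2β = 185.3318°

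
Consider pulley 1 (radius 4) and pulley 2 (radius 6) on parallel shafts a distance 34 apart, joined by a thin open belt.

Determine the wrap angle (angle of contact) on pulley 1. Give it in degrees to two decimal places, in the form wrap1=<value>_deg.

open belt: β = asin((r2−r1)/C) = asin(2/34) = 3.3723°
wrap1 = π − 2β = 173.2554°
wrap2 = π + 2β = 186.7446°

wrap1=173.26_deg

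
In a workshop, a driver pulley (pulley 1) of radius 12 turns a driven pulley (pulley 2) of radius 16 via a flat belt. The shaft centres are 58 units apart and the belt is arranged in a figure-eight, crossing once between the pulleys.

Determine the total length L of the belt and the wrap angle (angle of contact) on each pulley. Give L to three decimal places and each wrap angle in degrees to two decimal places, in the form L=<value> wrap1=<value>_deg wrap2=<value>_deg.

crossed belt: β = asin((r1+r2)/C) = asin(28/58) = 28.8657°
wrap1 = wrap2 = π + 2β = 237.7315°
tangent length = C·cosβ = 50.7937
L = (r1+r2)·wrap + 2·C·cosβ = 28·4.1492 + 2·50.7937 = 217.7649

L=217.765 wrap1=237.73_deg wrap2=237.73_deg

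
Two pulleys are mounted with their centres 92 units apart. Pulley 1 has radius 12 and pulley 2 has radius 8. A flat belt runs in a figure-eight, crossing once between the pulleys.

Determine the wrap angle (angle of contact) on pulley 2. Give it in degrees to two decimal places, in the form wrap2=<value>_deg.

crossed belt: β = asin((r1+r2)/C) = asin(20/92) = 12.5559°
wrap1 = wrap2 = π + 2β = 205.1117°

wrap2=205.11_deg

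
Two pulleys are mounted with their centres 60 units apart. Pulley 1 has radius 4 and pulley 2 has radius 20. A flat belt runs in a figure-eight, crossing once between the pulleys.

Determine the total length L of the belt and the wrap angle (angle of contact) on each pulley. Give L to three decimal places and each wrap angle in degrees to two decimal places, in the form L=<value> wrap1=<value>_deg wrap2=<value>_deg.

crossed belt: β = asin((r1+r2)/C) = asin(24/60) = 23.5782°
wrap1 = wrap2 = π + 2β = 227.1564°
tangent length = C·cosβ = 54.9909
L = (r1+r2)·wrap + 2·C·cosβ = 24·3.9646 + 2·54.9909 = 205.1328

L=205.133 wrap1=227.16_deg wrap2=227.16_deg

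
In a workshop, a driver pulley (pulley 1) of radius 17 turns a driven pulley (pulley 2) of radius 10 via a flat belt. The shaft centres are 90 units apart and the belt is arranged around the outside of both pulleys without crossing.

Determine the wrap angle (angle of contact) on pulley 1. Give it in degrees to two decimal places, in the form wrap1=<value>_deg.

wrap1=188.92_deg

open belt: β = asin((r2−r1)/C) = asin(-7/90) = -4.4608°
wrap1 = π − 2β = 188.9217°
wrap2 = π + 2β = 171.0783°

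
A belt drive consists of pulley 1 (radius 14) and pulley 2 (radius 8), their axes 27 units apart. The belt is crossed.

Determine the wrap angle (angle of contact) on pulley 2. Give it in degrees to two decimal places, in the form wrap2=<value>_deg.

wrap2=289.14_deg

crossed belt: β = asin((r1+r2)/C) = asin(22/27) = 54.5691°
wrap1 = wrap2 = π + 2β = 289.1381°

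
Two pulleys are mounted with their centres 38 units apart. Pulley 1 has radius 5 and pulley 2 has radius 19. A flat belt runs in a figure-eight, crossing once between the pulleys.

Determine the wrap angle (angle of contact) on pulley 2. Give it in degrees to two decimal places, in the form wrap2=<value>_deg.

crossed belt: β = asin((r1+r2)/C) = asin(24/38) = 39.1667°
wrap1 = wrap2 = π + 2β = 258.3334°

wrap2=258.33_deg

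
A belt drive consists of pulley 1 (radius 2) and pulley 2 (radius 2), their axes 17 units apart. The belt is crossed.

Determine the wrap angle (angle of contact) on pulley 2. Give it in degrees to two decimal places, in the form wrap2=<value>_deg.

crossed belt: β = asin((r1+r2)/C) = asin(4/17) = 13.6090°
wrap1 = wrap2 = π + 2β = 207.2179°

wrap2=207.22_deg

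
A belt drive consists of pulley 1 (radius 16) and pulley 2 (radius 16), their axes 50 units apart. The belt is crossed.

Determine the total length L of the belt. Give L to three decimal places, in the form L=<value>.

L=221.816

crossed belt: β = asin((r1+r2)/C) = asin(32/50) = 39.7918°
wrap1 = wrap2 = π + 2β = 259.5836°
tangent length = C·cosβ = 38.4187
L = (r1+r2)·wrap + 2·C·cosβ = 32·4.5306 + 2·38.4187 = 221.8163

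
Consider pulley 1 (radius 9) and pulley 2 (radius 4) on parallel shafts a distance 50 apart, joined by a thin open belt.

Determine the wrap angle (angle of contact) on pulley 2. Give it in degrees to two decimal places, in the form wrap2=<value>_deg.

open belt: β = asin((r2−r1)/C) = asin(-5/50) = -5.7392°
wrap1 = π − 2β = 191.4783°
wrap2 = π + 2β = 168.5217°

wrap2=168.52_deg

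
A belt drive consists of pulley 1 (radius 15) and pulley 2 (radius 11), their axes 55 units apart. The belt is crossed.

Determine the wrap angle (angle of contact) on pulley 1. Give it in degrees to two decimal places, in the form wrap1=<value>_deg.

wrap1=236.42_deg

crossed belt: β = asin((r1+r2)/C) = asin(26/55) = 28.2115°
wrap1 = wrap2 = π + 2β = 236.4230°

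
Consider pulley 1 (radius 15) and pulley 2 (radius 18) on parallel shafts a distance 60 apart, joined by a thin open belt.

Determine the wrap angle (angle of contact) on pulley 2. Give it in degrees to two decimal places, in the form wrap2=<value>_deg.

wrap2=185.73_deg

open belt: β = asin((r2−r1)/C) = asin(3/60) = 2.8660°
wrap1 = π − 2β = 174.2680°
wrap2 = π + 2β = 185.7320°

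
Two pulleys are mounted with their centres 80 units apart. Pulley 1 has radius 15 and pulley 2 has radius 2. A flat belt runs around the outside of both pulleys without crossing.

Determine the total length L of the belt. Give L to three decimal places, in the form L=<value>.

L=215.524

open belt: β = asin((r2−r1)/C) = asin(-13/80) = -9.3520°
wrap1 = π − 2β = 198.7041°
wrap2 = π + 2β = 161.2959°
tangent length = C·cosβ = 78.9367
L = r1·wrap1 + r2·wrap2 + 2·C·cosβ = 15·3.4680 + 2·2.8151 + 2·78.9367 = 215.5243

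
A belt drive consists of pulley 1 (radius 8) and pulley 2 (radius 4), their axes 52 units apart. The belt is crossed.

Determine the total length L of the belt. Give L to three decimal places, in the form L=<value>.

L=144.481

crossed belt: β = asin((r1+r2)/C) = asin(12/52) = 13.3424°
wrap1 = wrap2 = π + 2β = 206.6847°
tangent length = C·cosβ = 50.5964
L = (r1+r2)·wrap + 2·C·cosβ = 12·3.6073 + 2·50.5964 = 144.4808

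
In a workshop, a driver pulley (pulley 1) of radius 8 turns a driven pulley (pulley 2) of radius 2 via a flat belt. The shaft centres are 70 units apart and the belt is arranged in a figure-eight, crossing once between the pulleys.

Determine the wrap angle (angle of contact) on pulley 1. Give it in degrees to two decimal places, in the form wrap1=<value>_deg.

wrap1=196.43_deg

crossed belt: β = asin((r1+r2)/C) = asin(10/70) = 8.2132°
wrap1 = wrap2 = π + 2β = 196.4264°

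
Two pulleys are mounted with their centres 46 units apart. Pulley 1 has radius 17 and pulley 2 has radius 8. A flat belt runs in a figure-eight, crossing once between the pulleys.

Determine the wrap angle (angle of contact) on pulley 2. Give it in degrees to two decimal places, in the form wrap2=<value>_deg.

crossed belt: β = asin((r1+r2)/C) = asin(25/46) = 32.9207°
wrap1 = wrap2 = π + 2β = 245.8415°

wrap2=245.84_deg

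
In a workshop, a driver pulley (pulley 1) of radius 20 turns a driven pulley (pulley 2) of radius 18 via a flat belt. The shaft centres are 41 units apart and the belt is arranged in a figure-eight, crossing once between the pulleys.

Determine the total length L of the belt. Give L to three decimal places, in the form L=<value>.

crossed belt: β = asin((r1+r2)/C) = asin(38/41) = 67.9458°
wrap1 = wrap2 = π + 2β = 315.8917°
tangent length = C·cosβ = 15.3948
L = (r1+r2)·wrap + 2·C·cosβ = 38·5.5133 + 2·15.3948 = 240.2969

L=240.297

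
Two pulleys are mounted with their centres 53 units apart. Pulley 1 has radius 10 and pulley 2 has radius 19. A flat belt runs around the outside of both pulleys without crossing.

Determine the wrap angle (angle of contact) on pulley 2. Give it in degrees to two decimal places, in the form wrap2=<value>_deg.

open belt: β = asin((r2−r1)/C) = asin(9/53) = 9.7768°
wrap1 = π − 2β = 160.4463°
wrap2 = π + 2β = 199.5537°

wrap2=199.55_deg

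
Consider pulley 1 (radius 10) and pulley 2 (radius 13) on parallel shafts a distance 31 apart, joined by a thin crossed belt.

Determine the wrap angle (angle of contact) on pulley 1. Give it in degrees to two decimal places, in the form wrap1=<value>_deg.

wrap1=275.79_deg

crossed belt: β = asin((r1+r2)/C) = asin(23/31) = 47.8966°
wrap1 = wrap2 = π + 2β = 275.7931°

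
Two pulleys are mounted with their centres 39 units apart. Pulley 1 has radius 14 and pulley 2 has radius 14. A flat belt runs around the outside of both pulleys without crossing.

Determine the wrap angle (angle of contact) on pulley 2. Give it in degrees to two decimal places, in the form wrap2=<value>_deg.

open belt: β = asin((r2−r1)/C) = asin(0/39) = 0.0000°
wrap1 = π − 2β = 180.0000°
wrap2 = π + 2β = 180.0000°

wrap2=180.00_deg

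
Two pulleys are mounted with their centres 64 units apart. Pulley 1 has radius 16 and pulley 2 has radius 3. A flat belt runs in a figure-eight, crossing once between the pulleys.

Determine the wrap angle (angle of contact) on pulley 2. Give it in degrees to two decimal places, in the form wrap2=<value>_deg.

wrap2=214.54_deg

crossed belt: β = asin((r1+r2)/C) = asin(19/64) = 17.2700°
wrap1 = wrap2 = π + 2β = 214.5400°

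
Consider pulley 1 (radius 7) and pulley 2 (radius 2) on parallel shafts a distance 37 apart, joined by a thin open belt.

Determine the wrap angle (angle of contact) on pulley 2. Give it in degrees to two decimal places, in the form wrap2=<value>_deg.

wrap2=164.47_deg

open belt: β = asin((r2−r1)/C) = asin(-5/37) = -7.7664°
wrap1 = π − 2β = 195.5329°
wrap2 = π + 2β = 164.4671°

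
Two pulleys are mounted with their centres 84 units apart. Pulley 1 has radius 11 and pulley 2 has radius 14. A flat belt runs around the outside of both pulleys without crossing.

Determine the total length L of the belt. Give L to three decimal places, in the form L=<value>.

L=246.647

open belt: β = asin((r2−r1)/C) = asin(3/84) = 2.0467°
wrap1 = π − 2β = 175.9066°
wrap2 = π + 2β = 184.0934°
tangent length = C·cosβ = 83.9464
L = r1·wrap1 + r2·wrap2 + 2·C·cosβ = 11·3.0701 + 14·3.2130 + 2·83.9464 = 246.6470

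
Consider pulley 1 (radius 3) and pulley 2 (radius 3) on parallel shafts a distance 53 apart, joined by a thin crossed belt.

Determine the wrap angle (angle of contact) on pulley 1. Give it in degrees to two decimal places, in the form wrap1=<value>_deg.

wrap1=193.00_deg

crossed belt: β = asin((r1+r2)/C) = asin(6/53) = 6.5002°
wrap1 = wrap2 = π + 2β = 193.0005°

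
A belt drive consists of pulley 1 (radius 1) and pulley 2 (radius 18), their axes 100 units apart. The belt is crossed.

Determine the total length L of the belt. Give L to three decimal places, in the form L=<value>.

crossed belt: β = asin((r1+r2)/C) = asin(19/100) = 10.9528°
wrap1 = wrap2 = π + 2β = 201.9056°
tangent length = C·cosβ = 98.1784
L = (r1+r2)·wrap + 2·C·cosβ = 19·3.5239 + 2·98.1784 = 263.3112

L=263.311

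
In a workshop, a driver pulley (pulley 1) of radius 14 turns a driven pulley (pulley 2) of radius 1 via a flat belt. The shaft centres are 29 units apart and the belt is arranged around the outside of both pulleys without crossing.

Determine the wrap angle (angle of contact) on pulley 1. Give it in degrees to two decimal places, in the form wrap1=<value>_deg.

open belt: β = asin((r2−r1)/C) = asin(-13/29) = -26.6331°
wrap1 = π − 2β = 233.2662°
wrap2 = π + 2β = 126.7338°

wrap1=233.27_deg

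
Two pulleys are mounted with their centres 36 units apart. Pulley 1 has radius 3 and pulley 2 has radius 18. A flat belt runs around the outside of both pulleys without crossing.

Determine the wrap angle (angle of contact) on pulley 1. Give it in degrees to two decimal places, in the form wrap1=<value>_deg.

wrap1=130.75_deg

open belt: β = asin((r2−r1)/C) = asin(15/36) = 24.6243°
wrap1 = π − 2β = 130.7514°
wrap2 = π + 2β = 229.2486°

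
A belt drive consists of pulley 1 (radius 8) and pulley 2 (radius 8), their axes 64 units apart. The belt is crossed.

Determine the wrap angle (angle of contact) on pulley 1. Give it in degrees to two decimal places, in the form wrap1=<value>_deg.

wrap1=208.96_deg

crossed belt: β = asin((r1+r2)/C) = asin(16/64) = 14.4775°
wrap1 = wrap2 = π + 2β = 208.9550°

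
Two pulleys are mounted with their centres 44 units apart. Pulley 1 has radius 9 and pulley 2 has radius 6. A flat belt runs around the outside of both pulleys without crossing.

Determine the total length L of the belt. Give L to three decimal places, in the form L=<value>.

L=135.329

open belt: β = asin((r2−r1)/C) = asin(-3/44) = -3.9096°
wrap1 = π − 2β = 187.8191°
wrap2 = π + 2β = 172.1809°
tangent length = C·cosβ = 43.8976
L = r1·wrap1 + r2·wrap2 + 2·C·cosβ = 9·3.2781 + 6·3.0051 + 2·43.8976 = 135.3285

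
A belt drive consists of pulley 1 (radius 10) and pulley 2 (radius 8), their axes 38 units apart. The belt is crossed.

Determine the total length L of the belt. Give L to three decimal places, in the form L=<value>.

crossed belt: β = asin((r1+r2)/C) = asin(18/38) = 28.2737°
wrap1 = wrap2 = π + 2β = 236.5474°
tangent length = C·cosβ = 33.4664
L = (r1+r2)·wrap + 2·C·cosβ = 18·4.1285 + 2·33.4664 = 141.2464

L=141.246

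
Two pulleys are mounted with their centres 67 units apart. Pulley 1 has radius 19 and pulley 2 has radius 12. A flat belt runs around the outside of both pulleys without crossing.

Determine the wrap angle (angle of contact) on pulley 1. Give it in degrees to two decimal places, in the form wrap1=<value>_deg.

wrap1=191.99_deg

open belt: β = asin((r2−r1)/C) = asin(-7/67) = -5.9971°
wrap1 = π − 2β = 191.9941°
wrap2 = π + 2β = 168.0059°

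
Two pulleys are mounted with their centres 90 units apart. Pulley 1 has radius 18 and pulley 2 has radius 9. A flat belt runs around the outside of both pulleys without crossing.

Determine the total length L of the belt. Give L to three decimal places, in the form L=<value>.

L=265.724

open belt: β = asin((r2−r1)/C) = asin(-9/90) = -5.7392°
wrap1 = π − 2β = 191.4783°
wrap2 = π + 2β = 168.5217°
tangent length = C·cosβ = 89.5489
L = r1·wrap1 + r2·wrap2 + 2·C·cosβ = 18·3.3419 + 9·2.9413 + 2·89.5489 = 265.7238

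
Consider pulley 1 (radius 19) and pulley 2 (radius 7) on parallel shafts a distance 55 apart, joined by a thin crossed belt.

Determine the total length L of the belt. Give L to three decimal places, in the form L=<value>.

L=204.218

crossed belt: β = asin((r1+r2)/C) = asin(26/55) = 28.2115°
wrap1 = wrap2 = π + 2β = 236.4230°
tangent length = C·cosβ = 48.4665
L = (r1+r2)·wrap + 2·C·cosβ = 26·4.1264 + 2·48.4665 = 204.2183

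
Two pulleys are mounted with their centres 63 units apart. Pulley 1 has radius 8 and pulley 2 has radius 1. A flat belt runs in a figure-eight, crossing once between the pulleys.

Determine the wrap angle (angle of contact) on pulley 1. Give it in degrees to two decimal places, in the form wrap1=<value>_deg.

wrap1=196.43_deg

crossed belt: β = asin((r1+r2)/C) = asin(9/63) = 8.2132°
wrap1 = wrap2 = π + 2β = 196.4264°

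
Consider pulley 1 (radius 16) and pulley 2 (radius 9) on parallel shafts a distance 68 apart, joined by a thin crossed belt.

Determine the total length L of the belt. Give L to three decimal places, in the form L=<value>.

L=223.839

crossed belt: β = asin((r1+r2)/C) = asin(25/68) = 21.5706°
wrap1 = wrap2 = π + 2β = 223.1412°
tangent length = C·cosβ = 63.2376
L = (r1+r2)·wrap + 2·C·cosβ = 25·3.8945 + 2·63.2376 = 223.8390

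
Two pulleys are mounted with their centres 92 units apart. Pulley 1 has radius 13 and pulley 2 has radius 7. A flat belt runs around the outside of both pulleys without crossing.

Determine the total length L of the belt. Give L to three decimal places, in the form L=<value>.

open belt: β = asin((r2−r1)/C) = asin(-6/92) = -3.7393°
wrap1 = π − 2β = 187.4787°
wrap2 = π + 2β = 172.5213°
tangent length = C·cosβ = 91.8041
L = r1·wrap1 + r2·wrap2 + 2·C·cosβ = 13·3.2721 + 7·3.0111 + 2·91.8041 = 247.2233

L=247.223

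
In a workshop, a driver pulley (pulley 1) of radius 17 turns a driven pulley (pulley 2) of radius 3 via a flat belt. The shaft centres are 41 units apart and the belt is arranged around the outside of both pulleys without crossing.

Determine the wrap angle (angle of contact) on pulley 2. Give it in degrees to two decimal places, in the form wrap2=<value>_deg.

wrap2=140.07_deg

open belt: β = asin((r2−r1)/C) = asin(-14/41) = -19.9661°
wrap1 = π − 2β = 219.9321°
wrap2 = π + 2β = 140.0679°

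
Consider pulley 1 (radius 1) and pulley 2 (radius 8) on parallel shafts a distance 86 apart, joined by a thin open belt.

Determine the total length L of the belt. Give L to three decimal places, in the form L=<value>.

open belt: β = asin((r2−r1)/C) = asin(7/86) = 4.6688°
wrap1 = π − 2β = 170.6625°
wrap2 = π + 2β = 189.3375°
tangent length = C·cosβ = 85.7146
L = r1·wrap1 + r2·wrap2 + 2·C·cosβ = 1·2.9786 + 8·3.3046 + 2·85.7146 = 200.8444

L=200.844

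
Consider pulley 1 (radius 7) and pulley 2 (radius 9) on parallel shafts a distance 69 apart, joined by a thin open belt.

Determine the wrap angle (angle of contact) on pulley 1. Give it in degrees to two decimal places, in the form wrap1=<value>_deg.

wrap1=176.68_deg

open belt: β = asin((r2−r1)/C) = asin(2/69) = 1.6610°
wrap1 = π − 2β = 176.6780°
wrap2 = π + 2β = 183.3220°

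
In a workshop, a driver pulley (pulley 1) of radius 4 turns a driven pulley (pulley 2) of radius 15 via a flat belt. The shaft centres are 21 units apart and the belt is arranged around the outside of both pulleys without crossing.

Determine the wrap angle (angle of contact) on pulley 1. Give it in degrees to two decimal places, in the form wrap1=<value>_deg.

open belt: β = asin((r2−r1)/C) = asin(11/21) = 31.5881°
wrap1 = π − 2β = 116.8237°
wrap2 = π + 2β = 243.1763°

wrap1=116.82_deg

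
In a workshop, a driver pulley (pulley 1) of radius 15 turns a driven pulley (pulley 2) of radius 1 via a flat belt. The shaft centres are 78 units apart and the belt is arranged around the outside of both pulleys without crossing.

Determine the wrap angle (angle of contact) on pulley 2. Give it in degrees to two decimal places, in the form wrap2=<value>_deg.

wrap2=159.32_deg

open belt: β = asin((r2−r1)/C) = asin(-14/78) = -10.3399°
wrap1 = π − 2β = 200.6798°
wrap2 = π + 2β = 159.3202°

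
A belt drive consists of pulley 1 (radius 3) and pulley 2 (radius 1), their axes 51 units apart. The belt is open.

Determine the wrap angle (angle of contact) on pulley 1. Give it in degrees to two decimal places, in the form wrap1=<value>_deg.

open belt: β = asin((r2−r1)/C) = asin(-2/51) = -2.2475°
wrap1 = π − 2β = 184.4949°
wrap2 = π + 2β = 175.5051°

wrap1=184.49_deg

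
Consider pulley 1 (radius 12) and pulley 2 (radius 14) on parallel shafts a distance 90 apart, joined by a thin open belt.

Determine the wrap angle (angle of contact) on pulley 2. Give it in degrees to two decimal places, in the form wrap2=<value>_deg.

open belt: β = asin((r2−r1)/C) = asin(2/90) = 1.2733°
wrap1 = π − 2β = 177.4533°
wrap2 = π + 2β = 182.5467°

wrap2=182.55_deg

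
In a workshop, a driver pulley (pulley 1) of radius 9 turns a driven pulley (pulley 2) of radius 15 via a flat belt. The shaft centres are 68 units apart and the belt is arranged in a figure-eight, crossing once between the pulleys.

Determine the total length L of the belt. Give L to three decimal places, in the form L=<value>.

L=219.960

crossed belt: β = asin((r1+r2)/C) = asin(24/68) = 20.6673°
wrap1 = wrap2 = π + 2β = 221.3346°
tangent length = C·cosβ = 63.6239
L = (r1+r2)·wrap + 2·C·cosβ = 24·3.8630 + 2·63.6239 = 219.9602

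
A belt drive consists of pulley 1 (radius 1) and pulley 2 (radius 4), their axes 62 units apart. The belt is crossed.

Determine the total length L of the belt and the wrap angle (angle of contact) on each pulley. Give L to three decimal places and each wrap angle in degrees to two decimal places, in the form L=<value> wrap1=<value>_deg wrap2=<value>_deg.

crossed belt: β = asin((r1+r2)/C) = asin(5/62) = 4.6257°
wrap1 = wrap2 = π + 2β = 189.2513°
tangent length = C·cosβ = 61.7981
L = (r1+r2)·wrap + 2·C·cosβ = 5·3.3031 + 2·61.7981 = 140.1114

L=140.111 wrap1=189.25_deg wrap2=189.25_deg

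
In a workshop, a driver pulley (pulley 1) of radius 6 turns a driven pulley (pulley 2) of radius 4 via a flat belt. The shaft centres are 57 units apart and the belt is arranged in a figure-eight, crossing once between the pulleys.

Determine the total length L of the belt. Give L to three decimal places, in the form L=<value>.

crossed belt: β = asin((r1+r2)/C) = asin(10/57) = 10.1042°
wrap1 = wrap2 = π + 2β = 200.2084°
tangent length = C·cosβ = 56.1160
L = (r1+r2)·wrap + 2·C·cosβ = 10·3.4943 + 2·56.1160 = 147.1749

L=147.175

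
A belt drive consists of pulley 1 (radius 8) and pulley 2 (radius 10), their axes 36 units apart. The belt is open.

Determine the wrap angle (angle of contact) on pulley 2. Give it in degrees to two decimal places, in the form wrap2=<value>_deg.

wrap2=186.37_deg

open belt: β = asin((r2−r1)/C) = asin(2/36) = 3.1847°
wrap1 = π − 2β = 173.6305°
wrap2 = π + 2β = 186.3695°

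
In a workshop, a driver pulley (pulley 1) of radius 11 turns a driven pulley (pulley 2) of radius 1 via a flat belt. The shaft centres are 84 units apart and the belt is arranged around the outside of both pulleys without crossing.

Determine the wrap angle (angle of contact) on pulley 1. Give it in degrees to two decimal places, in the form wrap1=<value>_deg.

wrap1=193.67_deg

open belt: β = asin((r2−r1)/C) = asin(-10/84) = -6.8371°
wrap1 = π − 2β = 193.6743°
wrap2 = π + 2β = 166.3257°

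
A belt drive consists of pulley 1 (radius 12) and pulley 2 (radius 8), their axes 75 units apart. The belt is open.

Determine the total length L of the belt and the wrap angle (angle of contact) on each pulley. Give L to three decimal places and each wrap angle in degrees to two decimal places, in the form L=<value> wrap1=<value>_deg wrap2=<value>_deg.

L=213.045 wrap1=186.11_deg wrap2=173.89_deg

open belt: β = asin((r2−r1)/C) = asin(-4/75) = -3.0572°
wrap1 = π − 2β = 186.1145°
wrap2 = π + 2β = 173.8855°
tangent length = C·cosβ = 74.8933
L = r1·wrap1 + r2·wrap2 + 2·C·cosβ = 12·3.2483 + 8·3.0349 + 2·74.8933 = 213.0452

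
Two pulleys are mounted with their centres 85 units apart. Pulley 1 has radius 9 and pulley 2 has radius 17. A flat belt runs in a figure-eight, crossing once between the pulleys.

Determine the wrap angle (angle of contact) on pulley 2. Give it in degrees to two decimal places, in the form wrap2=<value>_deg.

wrap2=215.62_deg

crossed belt: β = asin((r1+r2)/C) = asin(26/85) = 17.8113°
wrap1 = wrap2 = π + 2β = 215.6225°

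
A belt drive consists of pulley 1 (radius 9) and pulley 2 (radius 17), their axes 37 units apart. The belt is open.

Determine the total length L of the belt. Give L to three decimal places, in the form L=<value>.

open belt: β = asin((r2−r1)/C) = asin(8/37) = 12.4869°
wrap1 = π − 2β = 155.0262°
wrap2 = π + 2β = 204.9738°
tangent length = C·cosβ = 36.1248
L = r1·wrap1 + r2·wrap2 + 2·C·cosβ = 9·2.7057 + 17·3.5775 + 2·36.1248 = 157.4180

L=157.418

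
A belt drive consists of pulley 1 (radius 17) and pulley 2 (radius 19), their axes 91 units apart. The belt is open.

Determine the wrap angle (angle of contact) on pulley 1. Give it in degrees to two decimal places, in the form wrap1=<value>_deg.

wrap1=177.48_deg

open belt: β = asin((r2−r1)/C) = asin(2/91) = 1.2593°
wrap1 = π − 2β = 177.4813°
wrap2 = π + 2β = 182.5187°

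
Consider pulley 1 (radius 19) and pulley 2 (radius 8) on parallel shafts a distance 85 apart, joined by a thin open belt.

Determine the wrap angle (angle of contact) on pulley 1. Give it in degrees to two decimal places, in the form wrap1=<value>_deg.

open belt: β = asin((r2−r1)/C) = asin(-11/85) = -7.4356°
wrap1 = π − 2β = 194.8712°
wrap2 = π + 2β = 165.1288°

wrap1=194.87_deg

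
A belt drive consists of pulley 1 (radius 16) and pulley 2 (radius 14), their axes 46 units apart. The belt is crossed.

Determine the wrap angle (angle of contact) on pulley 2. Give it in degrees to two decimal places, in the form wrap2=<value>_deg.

wrap2=261.41_deg

crossed belt: β = asin((r1+r2)/C) = asin(30/46) = 40.7057°
wrap1 = wrap2 = π + 2β = 261.4114°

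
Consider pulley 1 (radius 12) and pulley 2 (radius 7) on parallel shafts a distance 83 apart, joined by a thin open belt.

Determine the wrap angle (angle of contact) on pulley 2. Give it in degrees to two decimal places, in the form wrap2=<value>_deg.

wrap2=173.09_deg

open belt: β = asin((r2−r1)/C) = asin(-5/83) = -3.4536°
wrap1 = π − 2β = 186.9073°
wrap2 = π + 2β = 173.0927°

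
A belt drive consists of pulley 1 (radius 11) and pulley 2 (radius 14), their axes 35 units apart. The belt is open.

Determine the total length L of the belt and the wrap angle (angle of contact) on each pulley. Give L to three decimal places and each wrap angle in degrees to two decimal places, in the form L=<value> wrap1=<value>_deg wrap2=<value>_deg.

L=148.797 wrap1=170.17_deg wrap2=189.83_deg

open belt: β = asin((r2−r1)/C) = asin(3/35) = 4.9171°
wrap1 = π − 2β = 170.1658°
wrap2 = π + 2β = 189.8342°
tangent length = C·cosβ = 34.8712
L = r1·wrap1 + r2·wrap2 + 2·C·cosβ = 11·2.9700 + 14·3.3132 + 2·34.8712 = 148.7971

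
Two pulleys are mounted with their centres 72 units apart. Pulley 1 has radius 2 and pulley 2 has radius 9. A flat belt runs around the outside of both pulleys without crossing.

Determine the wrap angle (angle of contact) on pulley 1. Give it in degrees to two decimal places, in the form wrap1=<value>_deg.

open belt: β = asin((r2−r1)/C) = asin(7/72) = 5.5792°
wrap1 = π − 2β = 168.8415°
wrap2 = π + 2β = 191.1585°

wrap1=168.84_deg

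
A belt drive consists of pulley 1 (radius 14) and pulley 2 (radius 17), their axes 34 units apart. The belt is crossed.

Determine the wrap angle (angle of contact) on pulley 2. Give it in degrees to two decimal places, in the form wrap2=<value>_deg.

crossed belt: β = asin((r1+r2)/C) = asin(31/34) = 65.7504°
wrap1 = wrap2 = π + 2β = 311.5007°

wrap2=311.50_deg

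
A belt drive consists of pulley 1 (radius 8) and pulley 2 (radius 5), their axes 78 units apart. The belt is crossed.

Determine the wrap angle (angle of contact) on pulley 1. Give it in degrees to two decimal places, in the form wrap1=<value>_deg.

wrap1=199.19_deg

crossed belt: β = asin((r1+r2)/C) = asin(13/78) = 9.5941°
wrap1 = wrap2 = π + 2β = 199.1881°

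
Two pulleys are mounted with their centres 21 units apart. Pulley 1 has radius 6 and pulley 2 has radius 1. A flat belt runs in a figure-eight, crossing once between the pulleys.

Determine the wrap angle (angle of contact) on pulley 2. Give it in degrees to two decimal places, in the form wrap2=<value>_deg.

crossed belt: β = asin((r1+r2)/C) = asin(7/21) = 19.4712°
wrap1 = wrap2 = π + 2β = 218.9424°

wrap2=218.94_deg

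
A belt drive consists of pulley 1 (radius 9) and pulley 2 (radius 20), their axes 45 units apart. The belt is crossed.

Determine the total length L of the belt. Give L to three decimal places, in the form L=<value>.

crossed belt: β = asin((r1+r2)/C) = asin(29/45) = 40.1240°
wrap1 = wrap2 = π + 2β = 260.2481°
tangent length = C·cosβ = 34.4093
L = (r1+r2)·wrap + 2·C·cosβ = 29·4.5422 + 2·34.4093 = 200.5420

L=200.542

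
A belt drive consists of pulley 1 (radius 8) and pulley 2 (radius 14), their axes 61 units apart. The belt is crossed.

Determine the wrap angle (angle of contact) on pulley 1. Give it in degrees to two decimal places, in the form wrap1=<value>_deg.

wrap1=222.28_deg

crossed belt: β = asin((r1+r2)/C) = asin(22/61) = 21.1405°
wrap1 = wrap2 = π + 2β = 222.2809°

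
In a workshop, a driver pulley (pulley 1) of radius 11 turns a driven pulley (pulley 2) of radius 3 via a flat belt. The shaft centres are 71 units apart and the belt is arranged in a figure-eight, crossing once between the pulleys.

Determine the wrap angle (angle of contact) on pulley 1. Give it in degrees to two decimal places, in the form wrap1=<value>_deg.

wrap1=202.74_deg

crossed belt: β = asin((r1+r2)/C) = asin(14/71) = 11.3723°
wrap1 = wrap2 = π + 2β = 202.7446°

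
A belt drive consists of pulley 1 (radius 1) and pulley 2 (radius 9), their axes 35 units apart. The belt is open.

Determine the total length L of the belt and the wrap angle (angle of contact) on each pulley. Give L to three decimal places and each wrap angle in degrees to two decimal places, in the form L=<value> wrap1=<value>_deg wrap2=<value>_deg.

open belt: β = asin((r2−r1)/C) = asin(8/35) = 13.2130°
wrap1 = π − 2β = 153.5740°
wrap2 = π + 2β = 206.4260°
tangent length = C·cosβ = 34.0735
L = r1·wrap1 + r2·wrap2 + 2·C·cosβ = 1·2.6804 + 9·3.6028 + 2·34.0735 = 103.2526

L=103.253 wrap1=153.57_deg wrap2=206.43_deg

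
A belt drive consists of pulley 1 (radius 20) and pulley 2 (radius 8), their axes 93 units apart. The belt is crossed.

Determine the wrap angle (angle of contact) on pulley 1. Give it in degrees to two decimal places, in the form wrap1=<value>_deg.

crossed belt: β = asin((r1+r2)/C) = asin(28/93) = 17.5222°
wrap1 = wrap2 = π + 2β = 215.0444°

wrap1=215.04_deg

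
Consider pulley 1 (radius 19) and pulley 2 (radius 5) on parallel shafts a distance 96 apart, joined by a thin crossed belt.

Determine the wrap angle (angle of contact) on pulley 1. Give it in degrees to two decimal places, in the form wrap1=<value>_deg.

crossed belt: β = asin((r1+r2)/C) = asin(24/96) = 14.4775°
wrap1 = wrap2 = π + 2β = 208.9550°

wrap1=208.96_deg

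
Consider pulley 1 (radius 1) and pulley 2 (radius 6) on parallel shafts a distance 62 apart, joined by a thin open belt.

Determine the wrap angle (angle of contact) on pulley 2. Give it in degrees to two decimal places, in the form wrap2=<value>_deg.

open belt: β = asin((r2−r1)/C) = asin(5/62) = 4.6257°
wrap1 = π − 2β = 170.7487°
wrap2 = π + 2β = 189.2513°

wrap2=189.25_deg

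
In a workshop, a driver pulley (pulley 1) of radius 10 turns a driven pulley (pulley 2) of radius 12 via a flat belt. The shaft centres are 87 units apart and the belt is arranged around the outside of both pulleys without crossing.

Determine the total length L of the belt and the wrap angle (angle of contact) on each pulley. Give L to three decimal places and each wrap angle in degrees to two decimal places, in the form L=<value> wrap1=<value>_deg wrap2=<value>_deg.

L=243.161 wrap1=177.37_deg wrap2=182.63_deg

open belt: β = asin((r2−r1)/C) = asin(2/87) = 1.3173°
wrap1 = π − 2β = 177.3655°
wrap2 = π + 2β = 182.6345°
tangent length = C·cosβ = 86.9770
L = r1·wrap1 + r2·wrap2 + 2·C·cosβ = 10·3.0956 + 12·3.1876 + 2·86.9770 = 243.1610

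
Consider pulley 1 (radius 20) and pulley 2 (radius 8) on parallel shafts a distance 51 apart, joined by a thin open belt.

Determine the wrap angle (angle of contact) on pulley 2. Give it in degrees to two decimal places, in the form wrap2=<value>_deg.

open belt: β = asin((r2−r1)/C) = asin(-12/51) = -13.6090°
wrap1 = π − 2β = 207.2179°
wrap2 = π + 2β = 152.7821°

wrap2=152.78_deg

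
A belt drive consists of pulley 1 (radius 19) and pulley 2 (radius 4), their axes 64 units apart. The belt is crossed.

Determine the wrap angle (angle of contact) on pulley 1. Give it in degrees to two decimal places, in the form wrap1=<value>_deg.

wrap1=222.12_deg

crossed belt: β = asin((r1+r2)/C) = asin(23/64) = 21.0618°
wrap1 = wrap2 = π + 2β = 222.1236°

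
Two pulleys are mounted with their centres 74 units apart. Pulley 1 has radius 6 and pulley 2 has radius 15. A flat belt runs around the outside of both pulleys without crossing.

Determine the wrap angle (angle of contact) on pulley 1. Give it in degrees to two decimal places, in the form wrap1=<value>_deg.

wrap1=166.03_deg

open belt: β = asin((r2−r1)/C) = asin(9/74) = 6.9857°
wrap1 = π − 2β = 166.0286°
wrap2 = π + 2β = 193.9714°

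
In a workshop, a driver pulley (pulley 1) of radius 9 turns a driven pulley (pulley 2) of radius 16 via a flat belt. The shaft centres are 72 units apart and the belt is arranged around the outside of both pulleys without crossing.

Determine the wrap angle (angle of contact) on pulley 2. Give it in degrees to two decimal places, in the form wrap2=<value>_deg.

wrap2=191.16_deg

open belt: β = asin((r2−r1)/C) = asin(7/72) = 5.5792°
wrap1 = π − 2β = 168.8415°
wrap2 = π + 2β = 191.1585°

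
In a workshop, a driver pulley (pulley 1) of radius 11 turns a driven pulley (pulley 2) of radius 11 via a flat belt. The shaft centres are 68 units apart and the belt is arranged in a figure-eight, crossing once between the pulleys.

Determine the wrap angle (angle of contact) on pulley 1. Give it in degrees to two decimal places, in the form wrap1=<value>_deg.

wrap1=217.75_deg

crossed belt: β = asin((r1+r2)/C) = asin(22/68) = 18.8765°
wrap1 = wrap2 = π + 2β = 217.7530°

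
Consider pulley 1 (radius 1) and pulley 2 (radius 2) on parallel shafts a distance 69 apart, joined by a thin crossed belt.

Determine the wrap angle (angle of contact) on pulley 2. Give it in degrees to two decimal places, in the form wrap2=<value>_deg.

crossed belt: β = asin((r1+r2)/C) = asin(3/69) = 2.4919°
wrap1 = wrap2 = π + 2β = 184.9838°

wrap2=184.98_deg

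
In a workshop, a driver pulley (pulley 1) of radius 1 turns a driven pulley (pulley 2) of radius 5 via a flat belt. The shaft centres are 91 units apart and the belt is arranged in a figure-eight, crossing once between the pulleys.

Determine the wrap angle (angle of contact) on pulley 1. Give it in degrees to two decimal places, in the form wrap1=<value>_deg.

wrap1=187.56_deg

crossed belt: β = asin((r1+r2)/C) = asin(6/91) = 3.7805°
wrap1 = wrap2 = π + 2β = 187.5610°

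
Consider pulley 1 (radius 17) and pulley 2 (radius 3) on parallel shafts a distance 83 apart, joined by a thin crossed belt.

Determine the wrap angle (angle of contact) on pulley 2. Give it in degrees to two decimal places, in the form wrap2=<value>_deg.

crossed belt: β = asin((r1+r2)/C) = asin(20/83) = 13.9434°
wrap1 = wrap2 = π + 2β = 207.8869°

wrap2=207.89_deg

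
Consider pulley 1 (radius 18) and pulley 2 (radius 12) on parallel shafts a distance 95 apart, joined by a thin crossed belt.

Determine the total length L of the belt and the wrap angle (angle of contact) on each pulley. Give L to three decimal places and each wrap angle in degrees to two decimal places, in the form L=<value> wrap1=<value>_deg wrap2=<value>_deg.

crossed belt: β = asin((r1+r2)/C) = asin(30/95) = 18.4085°
wrap1 = wrap2 = π + 2β = 216.8170°
tangent length = C·cosβ = 90.1388
L = (r1+r2)·wrap + 2·C·cosβ = 30·3.7842 + 2·90.1388 = 293.8027

L=293.803 wrap1=216.82_deg wrap2=216.82_deg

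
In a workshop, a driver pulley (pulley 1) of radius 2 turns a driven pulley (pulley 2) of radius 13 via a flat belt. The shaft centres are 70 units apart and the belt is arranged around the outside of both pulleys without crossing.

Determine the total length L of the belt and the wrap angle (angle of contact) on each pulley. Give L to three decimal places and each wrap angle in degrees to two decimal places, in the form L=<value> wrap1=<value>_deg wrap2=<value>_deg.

open belt: β = asin((r2−r1)/C) = asin(11/70) = 9.0411°
wrap1 = π − 2β = 161.9178°
wrap2 = π + 2β = 198.0822°
tangent length = C·cosβ = 69.1303
L = r1·wrap1 + r2·wrap2 + 2·C·cosβ = 2·2.8260 + 13·3.4572 + 2·69.1303 = 188.8560

L=188.856 wrap1=161.92_deg wrap2=198.08_deg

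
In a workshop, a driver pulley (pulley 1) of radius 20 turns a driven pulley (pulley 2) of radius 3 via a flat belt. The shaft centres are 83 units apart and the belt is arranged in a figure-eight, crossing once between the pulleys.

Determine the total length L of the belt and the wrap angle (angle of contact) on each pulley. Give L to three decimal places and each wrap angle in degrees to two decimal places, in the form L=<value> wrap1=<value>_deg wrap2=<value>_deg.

crossed belt: β = asin((r1+r2)/C) = asin(23/83) = 16.0877°
wrap1 = wrap2 = π + 2β = 212.1754°
tangent length = C·cosβ = 79.7496
L = (r1+r2)·wrap + 2·C·cosβ = 23·3.7032 + 2·79.7496 = 244.6719

L=244.672 wrap1=212.18_deg wrap2=212.18_deg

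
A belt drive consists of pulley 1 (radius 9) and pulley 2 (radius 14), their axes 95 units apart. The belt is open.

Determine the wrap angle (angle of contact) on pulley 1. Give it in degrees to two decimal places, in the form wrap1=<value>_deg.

open belt: β = asin((r2−r1)/C) = asin(5/95) = 3.0170°
wrap1 = π − 2β = 173.9661°
wrap2 = π + 2β = 186.0339°

wrap1=173.97_deg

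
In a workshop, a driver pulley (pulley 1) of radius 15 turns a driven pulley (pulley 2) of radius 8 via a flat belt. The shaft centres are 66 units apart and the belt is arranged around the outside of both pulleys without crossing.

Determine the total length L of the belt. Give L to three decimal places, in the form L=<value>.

open belt: β = asin((r2−r1)/C) = asin(-7/66) = -6.0883°
wrap1 = π − 2β = 192.1766°
wrap2 = π + 2β = 167.8234°
tangent length = C·cosβ = 65.6277
L = r1·wrap1 + r2·wrap2 + 2·C·cosβ = 15·3.3541 + 8·2.9291 + 2·65.6277 = 204.9998

L=205.000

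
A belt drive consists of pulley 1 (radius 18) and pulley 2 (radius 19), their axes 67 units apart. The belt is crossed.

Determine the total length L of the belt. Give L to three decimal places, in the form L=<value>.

crossed belt: β = asin((r1+r2)/C) = asin(37/67) = 33.5207°
wrap1 = wrap2 = π + 2β = 247.0415°
tangent length = C·cosβ = 55.8570
L = (r1+r2)·wrap + 2·C·cosβ = 37·4.3117 + 2·55.8570 = 271.2463

L=271.246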